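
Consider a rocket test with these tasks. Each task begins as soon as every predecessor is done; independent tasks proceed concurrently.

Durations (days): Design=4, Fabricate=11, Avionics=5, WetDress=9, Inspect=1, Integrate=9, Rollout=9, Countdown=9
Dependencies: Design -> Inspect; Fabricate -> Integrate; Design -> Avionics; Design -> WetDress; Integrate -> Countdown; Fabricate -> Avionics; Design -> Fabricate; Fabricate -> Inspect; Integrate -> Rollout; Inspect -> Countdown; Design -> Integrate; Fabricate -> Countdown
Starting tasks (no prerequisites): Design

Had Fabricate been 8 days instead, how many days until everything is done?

The binding path is Design→Fabricate→Integrate→Rollout = 4+11+9+9 = 33; finish at 33 days.
Fabricate lies on that path, so at 8 days the path becomes 30 days.
No other chain overtakes it, so the finish is 30 days.

30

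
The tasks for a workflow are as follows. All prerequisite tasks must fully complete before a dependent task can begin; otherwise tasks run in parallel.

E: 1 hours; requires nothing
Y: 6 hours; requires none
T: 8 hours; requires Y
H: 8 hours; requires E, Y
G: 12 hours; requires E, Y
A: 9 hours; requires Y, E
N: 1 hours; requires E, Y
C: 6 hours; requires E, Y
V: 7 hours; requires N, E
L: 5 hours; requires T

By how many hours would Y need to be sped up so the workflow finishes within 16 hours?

Current finish: 19 hours; target: 16.
Y is on every critical path, so each hour cut from Y cuts the finish by one (this holds down to a finish of 14).
Need 19 − 16 = 3 hours off Y → Y becomes 3 hours, finish becomes 16.

3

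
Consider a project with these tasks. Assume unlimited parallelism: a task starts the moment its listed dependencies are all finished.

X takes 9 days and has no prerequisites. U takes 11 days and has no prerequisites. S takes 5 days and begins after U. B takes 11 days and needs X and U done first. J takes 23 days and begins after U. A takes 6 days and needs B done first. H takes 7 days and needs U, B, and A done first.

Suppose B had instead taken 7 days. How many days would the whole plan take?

The binding path is U→B→A→H = 11+11+6+7 = 35; finish at 35 days.
B is on the critical path; changing it to 7 makes that path 31 days.
New critical path: U→J = 11+23 = 34 ⇒ 34 days.

34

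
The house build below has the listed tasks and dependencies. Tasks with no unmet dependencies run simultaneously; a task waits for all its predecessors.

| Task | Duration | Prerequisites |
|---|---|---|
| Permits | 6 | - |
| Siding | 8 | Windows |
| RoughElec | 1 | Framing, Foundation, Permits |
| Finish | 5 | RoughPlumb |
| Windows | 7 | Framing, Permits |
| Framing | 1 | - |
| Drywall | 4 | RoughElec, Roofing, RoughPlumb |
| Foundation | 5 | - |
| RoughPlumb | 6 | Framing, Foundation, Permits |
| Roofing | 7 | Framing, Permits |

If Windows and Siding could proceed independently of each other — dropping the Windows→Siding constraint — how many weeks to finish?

Original critical path: Permits→Windows→Siding = 6+7+8 = 21 ⇒ 21 weeks.
Without Windows→Siding, Siding's earliest start moves from 13 to 0.
New critical path: Permits→Roofing→Drywall = 6+7+4 = 17 ⇒ 17 weeks.

17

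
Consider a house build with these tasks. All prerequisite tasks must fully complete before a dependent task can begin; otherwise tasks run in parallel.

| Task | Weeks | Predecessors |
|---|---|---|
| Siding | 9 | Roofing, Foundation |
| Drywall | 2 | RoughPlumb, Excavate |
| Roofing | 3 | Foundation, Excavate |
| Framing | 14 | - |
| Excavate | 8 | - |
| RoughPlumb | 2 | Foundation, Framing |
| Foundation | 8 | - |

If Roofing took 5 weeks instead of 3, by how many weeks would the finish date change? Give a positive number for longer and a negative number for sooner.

The binding path is Excavate→Roofing→Siding = 8+3+9 = 20; finish at 20 weeks.
Roofing is on the critical path; changing it to 5 makes that path 22 weeks.
The critical path is still Excavate→Roofing→Siding; finish is now 22 weeks.
Change in finish: 22 − 20 = +2 weeks.

2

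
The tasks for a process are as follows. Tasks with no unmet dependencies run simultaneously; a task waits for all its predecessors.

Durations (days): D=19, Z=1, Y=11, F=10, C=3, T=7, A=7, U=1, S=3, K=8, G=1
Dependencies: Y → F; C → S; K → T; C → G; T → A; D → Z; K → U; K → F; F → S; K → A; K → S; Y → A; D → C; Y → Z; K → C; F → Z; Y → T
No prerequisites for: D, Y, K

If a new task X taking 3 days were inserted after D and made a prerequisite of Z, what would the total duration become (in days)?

Originally the plan takes 25 days.
With X inserted, Z now waits for max(Y, F, D, X).
New critical path: D→C→S = 19+3+3 = 25 ⇒ 25 days.

25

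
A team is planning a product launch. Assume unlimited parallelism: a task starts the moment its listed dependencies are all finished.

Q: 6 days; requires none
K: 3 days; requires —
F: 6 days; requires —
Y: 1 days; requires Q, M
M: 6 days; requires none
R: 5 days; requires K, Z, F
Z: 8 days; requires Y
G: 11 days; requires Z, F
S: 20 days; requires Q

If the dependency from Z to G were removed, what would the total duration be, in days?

Before: longest chain Q→Y→Z→G = 6+1+8+11 = 26, finish 26.
Without Z→G, G's earliest start moves from 15 to 6.
The longest chain is now Q→S = 6+20 = 26, so the schedule takes 26 days.

26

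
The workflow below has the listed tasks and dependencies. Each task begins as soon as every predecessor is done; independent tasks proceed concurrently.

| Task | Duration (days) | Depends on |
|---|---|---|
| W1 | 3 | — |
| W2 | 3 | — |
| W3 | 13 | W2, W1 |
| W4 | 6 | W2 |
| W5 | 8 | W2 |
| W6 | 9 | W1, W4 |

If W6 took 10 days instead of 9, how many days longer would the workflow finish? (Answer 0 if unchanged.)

As given, the longest chain is W2→W4→W6 = 3+6+9 = 18, so the finish is 18 days.
W6 lies on that path, so at 10 days the path becomes 19 days.
The critical path is still W2→W4→W6; finish is now 19 days.
Change in finish: 19 − 18 = +1 days.

1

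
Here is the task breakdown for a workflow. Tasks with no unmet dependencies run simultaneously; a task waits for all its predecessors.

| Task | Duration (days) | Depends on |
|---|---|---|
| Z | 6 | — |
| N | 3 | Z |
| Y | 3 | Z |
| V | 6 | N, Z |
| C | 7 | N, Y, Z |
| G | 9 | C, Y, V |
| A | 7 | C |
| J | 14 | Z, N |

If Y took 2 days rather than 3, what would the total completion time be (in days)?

Baseline: Z→Y→C→G = 6+3+7+9 = 25 → 25 days.
Y is on the critical path; changing it to 2 makes that path 24 days.
Now Z→N→C→G = 6+3+7+9 = 25 is longest, so the finish becomes 25 days.

25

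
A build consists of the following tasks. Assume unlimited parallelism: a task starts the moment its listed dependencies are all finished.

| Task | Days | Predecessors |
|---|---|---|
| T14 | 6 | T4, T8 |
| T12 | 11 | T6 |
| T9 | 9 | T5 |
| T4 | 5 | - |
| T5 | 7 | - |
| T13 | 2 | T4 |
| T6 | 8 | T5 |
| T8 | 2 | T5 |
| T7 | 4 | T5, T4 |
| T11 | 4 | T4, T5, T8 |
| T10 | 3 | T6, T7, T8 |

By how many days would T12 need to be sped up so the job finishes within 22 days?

Current finish: 26 days; target: 22.
T12 is on every critical path, so each day cut from T12 cuts the finish by one (this holds down to a finish of 18).
Need 26 − 22 = 4 days off T12 → T12 becomes 7 days, finish becomes 22.

4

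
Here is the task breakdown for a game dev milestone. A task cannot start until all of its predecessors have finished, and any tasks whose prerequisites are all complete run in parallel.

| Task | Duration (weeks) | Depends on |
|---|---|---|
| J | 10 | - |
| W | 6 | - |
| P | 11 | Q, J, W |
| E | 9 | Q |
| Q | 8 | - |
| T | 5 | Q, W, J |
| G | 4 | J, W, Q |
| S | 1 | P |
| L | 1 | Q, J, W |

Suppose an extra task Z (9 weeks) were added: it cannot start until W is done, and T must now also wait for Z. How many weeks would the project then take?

22

Originally the project takes 22 weeks.
With Z inserted, T now waits for max(Q, W, J, Z).
New critical path: J→P→S = 10+11+1 = 22 ⇒ 22 weeks.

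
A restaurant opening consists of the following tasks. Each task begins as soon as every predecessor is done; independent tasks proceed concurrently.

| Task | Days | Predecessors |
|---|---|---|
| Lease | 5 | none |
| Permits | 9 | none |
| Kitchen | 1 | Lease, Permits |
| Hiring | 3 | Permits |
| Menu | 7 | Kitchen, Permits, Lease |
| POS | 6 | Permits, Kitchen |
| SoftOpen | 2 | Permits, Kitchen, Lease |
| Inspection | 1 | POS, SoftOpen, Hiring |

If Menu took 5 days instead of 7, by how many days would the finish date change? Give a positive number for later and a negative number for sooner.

Critical path before the change: Permits→Kitchen→Menu = 9+1+7 = 17 giving 17 days.
Since Menu is critical, the -2 change carries straight to that chain (now 15 days).
Now Permits→Kitchen→POS→Inspection = 9+1+6+1 = 17 is longest, so the finish becomes 17 days.
Change in finish: 17 − 17 = +0 days.

0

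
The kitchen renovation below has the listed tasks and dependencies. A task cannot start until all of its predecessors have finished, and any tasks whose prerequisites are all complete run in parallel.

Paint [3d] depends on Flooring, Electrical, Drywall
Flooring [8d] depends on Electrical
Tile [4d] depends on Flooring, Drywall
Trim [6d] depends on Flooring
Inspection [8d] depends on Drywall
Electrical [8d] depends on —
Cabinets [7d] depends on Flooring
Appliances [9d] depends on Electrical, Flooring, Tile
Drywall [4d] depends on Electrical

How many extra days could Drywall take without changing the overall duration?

4

The longest chain is Electrical→Flooring→Tile→Appliances = 8+8+4+9 = 29; overall finish 29 days.
Drywall finishes as early as 12 and must finish by 16.
Slack of Drywall = 12 − 8 = 4 days.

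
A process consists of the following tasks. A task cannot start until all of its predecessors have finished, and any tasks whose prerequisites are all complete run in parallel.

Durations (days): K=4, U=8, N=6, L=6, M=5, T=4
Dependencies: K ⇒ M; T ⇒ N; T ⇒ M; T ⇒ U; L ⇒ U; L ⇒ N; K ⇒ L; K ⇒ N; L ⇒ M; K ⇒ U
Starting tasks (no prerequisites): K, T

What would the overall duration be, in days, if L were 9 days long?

Critical path before the change: K→L→U = 4+6+8 = 18 giving 18 days.
Since L is critical, the +3 change carries straight to that chain (now 21 days).
That remains the longest chain; total 21 days.

21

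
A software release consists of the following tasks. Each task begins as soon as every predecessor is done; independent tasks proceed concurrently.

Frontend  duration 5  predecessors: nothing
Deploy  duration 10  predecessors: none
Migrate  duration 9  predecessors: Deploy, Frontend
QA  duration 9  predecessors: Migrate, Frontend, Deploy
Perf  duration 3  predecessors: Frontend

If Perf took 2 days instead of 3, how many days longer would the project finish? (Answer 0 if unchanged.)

0

Actual critical path: Deploy→Migrate→QA = 10+9+9 = 28 ⇒ 28 days.
Perf is off the critical path — its longest chain is 8 days, giving 20 of slack.
The critical path is still Deploy→Migrate→QA; finish is now 28 days.
Change in finish: 28 − 28 = +0 days.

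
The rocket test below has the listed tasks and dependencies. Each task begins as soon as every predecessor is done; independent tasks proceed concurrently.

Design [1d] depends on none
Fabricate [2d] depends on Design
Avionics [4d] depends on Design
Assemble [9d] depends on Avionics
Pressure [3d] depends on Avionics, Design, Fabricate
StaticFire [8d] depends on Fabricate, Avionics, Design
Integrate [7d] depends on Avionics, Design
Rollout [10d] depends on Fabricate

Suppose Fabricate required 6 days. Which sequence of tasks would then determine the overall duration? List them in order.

Critical path before the change: Design→Avionics→Assemble = 1+4+9 = 14 giving 14 days.
The longest path through Fabricate is only 13 days, so Fabricate has float 1.
Now Design→Fabricate→Rollout = 1+6+10 = 17 is longest, so the finish becomes 17 days.

Design, Fabricate, Rollout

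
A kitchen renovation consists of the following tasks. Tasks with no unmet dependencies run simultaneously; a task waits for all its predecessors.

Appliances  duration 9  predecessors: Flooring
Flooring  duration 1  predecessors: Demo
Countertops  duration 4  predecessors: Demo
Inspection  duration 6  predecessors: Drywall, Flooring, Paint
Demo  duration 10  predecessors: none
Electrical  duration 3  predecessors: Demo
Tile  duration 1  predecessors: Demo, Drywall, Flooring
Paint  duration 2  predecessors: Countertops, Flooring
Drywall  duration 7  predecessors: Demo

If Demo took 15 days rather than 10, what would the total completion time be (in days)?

Baseline: Demo→Drywall→Inspection = 10+7+6 = 23 → 23 days.
Demo lies on that path, so at 15 days the path becomes 28 days.
No other chain overtakes it, so the finish is 28 days.

28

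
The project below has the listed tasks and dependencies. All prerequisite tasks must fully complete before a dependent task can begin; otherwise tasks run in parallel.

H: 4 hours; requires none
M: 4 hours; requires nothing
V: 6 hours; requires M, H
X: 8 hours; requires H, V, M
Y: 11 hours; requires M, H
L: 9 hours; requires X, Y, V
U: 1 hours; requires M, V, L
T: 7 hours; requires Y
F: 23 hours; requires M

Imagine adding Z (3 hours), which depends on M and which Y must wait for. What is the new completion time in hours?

28

Originally the project takes 28 hours.
With Z inserted, Y now waits for max(M, H, Z).
New critical path: H→V→X→L→U = 4+6+8+9+1 = 28 ⇒ 28 hours.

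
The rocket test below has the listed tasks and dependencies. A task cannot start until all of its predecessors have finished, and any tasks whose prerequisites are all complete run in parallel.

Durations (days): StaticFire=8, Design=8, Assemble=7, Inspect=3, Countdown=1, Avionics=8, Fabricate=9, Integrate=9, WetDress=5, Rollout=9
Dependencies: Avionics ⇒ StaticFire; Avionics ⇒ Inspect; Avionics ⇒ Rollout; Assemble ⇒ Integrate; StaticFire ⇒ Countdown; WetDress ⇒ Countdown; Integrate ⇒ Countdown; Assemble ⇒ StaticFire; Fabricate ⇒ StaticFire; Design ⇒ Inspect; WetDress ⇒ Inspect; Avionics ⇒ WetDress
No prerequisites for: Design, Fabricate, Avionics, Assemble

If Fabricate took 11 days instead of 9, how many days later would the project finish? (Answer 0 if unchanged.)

As given, the longest chain is Fabricate→StaticFire→Countdown = 9+8+1 = 18, so the finish is 18 days.
Fabricate is on the critical path; changing it to 11 makes that path 20 days.
No other chain overtakes it, so the finish is 20 days.
Change in finish: 20 − 18 = +2 days.

2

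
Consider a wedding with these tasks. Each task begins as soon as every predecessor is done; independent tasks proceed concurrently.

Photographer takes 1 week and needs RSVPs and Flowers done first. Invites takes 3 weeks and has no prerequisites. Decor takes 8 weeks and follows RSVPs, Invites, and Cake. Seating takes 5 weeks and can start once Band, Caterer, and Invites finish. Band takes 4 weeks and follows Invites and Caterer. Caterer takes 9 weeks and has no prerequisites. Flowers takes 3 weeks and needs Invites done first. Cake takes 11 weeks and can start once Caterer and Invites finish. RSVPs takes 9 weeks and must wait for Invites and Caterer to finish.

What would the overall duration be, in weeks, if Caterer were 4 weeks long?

The binding path is Caterer→Cake→Decor = 9+11+8 = 28; finish at 28 weeks.
Since Caterer is critical, the -5 change carries straight to that chain (now 23 weeks).
The critical path is still Caterer→Cake→Decor; finish is now 23 weeks.

23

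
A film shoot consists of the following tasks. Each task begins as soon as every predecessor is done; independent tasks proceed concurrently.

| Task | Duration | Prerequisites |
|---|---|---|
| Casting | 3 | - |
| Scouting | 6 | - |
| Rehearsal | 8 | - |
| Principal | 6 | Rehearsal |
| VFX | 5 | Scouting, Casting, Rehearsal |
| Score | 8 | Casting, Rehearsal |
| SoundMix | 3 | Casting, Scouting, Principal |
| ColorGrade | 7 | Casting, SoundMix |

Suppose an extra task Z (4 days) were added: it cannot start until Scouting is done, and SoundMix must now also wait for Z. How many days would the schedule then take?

Originally the schedule takes 24 days.
With Z inserted, SoundMix now waits for max(Casting, Scouting, Principal, Z).
New critical path: Rehearsal→Principal→SoundMix→ColorGrade = 8+6+3+7 = 24 ⇒ 24 days.

24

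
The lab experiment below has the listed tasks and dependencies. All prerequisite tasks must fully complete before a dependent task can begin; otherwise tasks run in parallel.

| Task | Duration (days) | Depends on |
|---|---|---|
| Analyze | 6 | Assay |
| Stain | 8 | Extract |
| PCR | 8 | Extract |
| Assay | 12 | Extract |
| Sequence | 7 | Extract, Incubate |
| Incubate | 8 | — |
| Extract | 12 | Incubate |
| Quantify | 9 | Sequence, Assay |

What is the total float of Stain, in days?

Incubate→Extract→Assay→Quantify = 8+12+12+9 = 41 sets the makespan at 41 days.
The longest chain containing Stain totals 28 days.
Float = 41 − 28 = 13.

13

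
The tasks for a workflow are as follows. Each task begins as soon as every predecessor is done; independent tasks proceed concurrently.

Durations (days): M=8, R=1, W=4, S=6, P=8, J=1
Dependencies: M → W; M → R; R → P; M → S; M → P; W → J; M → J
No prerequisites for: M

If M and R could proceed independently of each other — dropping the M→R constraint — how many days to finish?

16

With the dependency in place, M→R→P = 8+1+8 = 17 sets the finish at 17 days.
Without M→R, R's earliest start moves from 8 to 0.
New critical path: M→P = 8+8 = 16 ⇒ 16 days.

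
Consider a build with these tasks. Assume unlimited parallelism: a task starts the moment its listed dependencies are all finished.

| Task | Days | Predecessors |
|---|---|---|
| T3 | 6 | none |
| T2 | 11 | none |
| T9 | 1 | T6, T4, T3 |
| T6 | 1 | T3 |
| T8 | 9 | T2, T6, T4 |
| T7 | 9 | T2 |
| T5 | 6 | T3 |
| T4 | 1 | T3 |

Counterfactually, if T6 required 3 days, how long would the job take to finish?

20

As given, the longest chain is T2→T7 = 11+9 = 20, so the finish is 20 days.
T6 is off the critical path — its longest chain is 16 days, giving 4 of slack.
That remains the longest chain; total 20 days.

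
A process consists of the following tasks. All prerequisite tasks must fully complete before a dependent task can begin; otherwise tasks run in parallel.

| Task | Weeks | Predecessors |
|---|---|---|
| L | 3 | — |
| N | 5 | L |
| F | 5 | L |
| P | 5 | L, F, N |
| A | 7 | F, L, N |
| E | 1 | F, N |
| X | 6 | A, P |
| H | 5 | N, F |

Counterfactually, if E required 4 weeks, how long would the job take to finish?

21

As given, the longest chain is L→N→A→X = 3+5+7+6 = 21, so the finish is 21 weeks.
The longest path through E is only 9 weeks, so E has float 12.
The critical path is still L→N→A→X; finish is now 21 weeks.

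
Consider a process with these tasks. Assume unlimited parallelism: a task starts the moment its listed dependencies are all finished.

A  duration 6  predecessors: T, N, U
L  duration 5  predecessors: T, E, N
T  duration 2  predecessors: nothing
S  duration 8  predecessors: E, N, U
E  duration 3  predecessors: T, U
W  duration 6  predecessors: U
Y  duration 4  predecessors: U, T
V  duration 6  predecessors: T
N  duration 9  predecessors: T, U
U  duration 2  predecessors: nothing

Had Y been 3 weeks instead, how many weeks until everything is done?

19

Baseline: T→N→S = 2+9+8 = 19 → 19 weeks.
Y has 13 weeks of float (longest path through it is 6).
That remains the longest chain; total 19 weeks.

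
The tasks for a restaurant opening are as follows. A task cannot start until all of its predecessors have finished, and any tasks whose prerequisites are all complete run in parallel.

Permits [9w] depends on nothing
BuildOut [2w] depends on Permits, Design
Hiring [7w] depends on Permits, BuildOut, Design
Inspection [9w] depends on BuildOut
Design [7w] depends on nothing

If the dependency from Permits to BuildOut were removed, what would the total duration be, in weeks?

Original critical path: Permits→BuildOut→Inspection = 9+2+9 = 20 ⇒ 20 weeks.
Without Permits→BuildOut, BuildOut's earliest start moves from 9 to 7.
New critical path: Design→BuildOut→Inspection = 7+2+9 = 18 ⇒ 18 weeks.

18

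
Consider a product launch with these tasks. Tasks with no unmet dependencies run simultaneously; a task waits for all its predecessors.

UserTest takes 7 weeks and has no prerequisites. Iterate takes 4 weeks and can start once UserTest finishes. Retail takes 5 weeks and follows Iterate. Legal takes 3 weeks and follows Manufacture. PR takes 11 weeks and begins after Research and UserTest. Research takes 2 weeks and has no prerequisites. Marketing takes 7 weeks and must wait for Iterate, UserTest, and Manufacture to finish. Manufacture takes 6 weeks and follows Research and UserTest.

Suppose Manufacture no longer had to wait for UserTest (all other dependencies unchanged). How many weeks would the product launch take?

With the dependency in place, UserTest→Manufacture→Marketing = 7+6+7 = 20 sets the finish at 20 weeks.
Without UserTest→Manufacture, Manufacture's earliest start moves from 7 to 2.
New critical path: UserTest→Iterate→Marketing = 7+4+7 = 18 ⇒ 18 weeks.

18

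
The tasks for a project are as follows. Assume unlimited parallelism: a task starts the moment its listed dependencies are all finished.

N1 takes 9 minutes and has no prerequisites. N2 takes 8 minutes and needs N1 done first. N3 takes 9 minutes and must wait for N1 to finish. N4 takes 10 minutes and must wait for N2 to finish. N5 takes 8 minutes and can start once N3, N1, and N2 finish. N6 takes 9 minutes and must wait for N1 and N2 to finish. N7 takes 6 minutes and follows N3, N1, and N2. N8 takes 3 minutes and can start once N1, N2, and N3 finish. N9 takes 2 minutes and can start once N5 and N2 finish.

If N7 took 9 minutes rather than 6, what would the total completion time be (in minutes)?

28

Critical path before the change: N1→N3→N5→N9 = 9+9+8+2 = 28 giving 28 minutes.
N7 is off the critical path — its longest chain is 24 minutes, giving 4 of slack.
That remains the longest chain; total 28 minutes.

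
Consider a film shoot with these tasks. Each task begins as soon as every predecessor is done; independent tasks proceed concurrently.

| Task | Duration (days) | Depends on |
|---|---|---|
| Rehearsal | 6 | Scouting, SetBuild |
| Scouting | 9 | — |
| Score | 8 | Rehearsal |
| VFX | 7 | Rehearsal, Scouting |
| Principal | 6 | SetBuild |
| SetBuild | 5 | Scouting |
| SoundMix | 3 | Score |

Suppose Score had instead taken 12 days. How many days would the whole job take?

35

Actual critical path: Scouting→SetBuild→Rehearsal→Score→SoundMix = 9+5+6+8+3 = 31 ⇒ 31 days.
Score lies on that path, so at 12 days the path becomes 35 days.
That remains the longest chain; total 35 days.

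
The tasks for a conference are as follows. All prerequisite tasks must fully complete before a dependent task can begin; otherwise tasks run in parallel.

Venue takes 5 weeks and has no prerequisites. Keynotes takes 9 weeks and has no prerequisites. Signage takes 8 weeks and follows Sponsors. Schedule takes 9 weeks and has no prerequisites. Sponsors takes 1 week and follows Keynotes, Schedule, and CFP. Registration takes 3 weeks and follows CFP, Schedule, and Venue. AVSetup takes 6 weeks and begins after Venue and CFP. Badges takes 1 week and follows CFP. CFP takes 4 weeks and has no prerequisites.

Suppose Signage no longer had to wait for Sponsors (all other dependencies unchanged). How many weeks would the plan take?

12

Original critical path: Schedule→Sponsors→Signage = 9+1+8 = 18 ⇒ 18 weeks.
Without Sponsors→Signage, Signage's earliest start moves from 10 to 0.
New critical path: Schedule→Registration = 9+3 = 12 ⇒ 12 weeks.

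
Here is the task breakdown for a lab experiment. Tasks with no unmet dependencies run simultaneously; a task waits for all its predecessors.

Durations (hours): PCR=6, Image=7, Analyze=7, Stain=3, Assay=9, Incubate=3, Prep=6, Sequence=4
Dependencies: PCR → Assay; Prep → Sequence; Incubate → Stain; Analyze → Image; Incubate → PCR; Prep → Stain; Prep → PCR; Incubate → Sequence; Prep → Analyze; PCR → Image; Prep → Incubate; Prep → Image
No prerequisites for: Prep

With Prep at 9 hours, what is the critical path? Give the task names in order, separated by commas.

Prep, Incubate, PCR, Assay

Baseline: Prep→Incubate→PCR→Assay = 6+3+6+9 = 24 → 24 hours.
Prep lies on that path, so at 9 hours the path becomes 27 hours.
No other chain overtakes it, so the finish is 27 hours.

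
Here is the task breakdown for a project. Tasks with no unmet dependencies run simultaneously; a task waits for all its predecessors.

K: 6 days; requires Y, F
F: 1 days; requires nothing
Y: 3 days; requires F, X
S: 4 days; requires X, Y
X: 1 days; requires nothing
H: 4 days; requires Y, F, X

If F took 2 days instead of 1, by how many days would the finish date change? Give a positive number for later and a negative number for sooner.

1

Baseline: F→Y→K = 1+3+6 = 10 → 10 days.
Since F is critical, the +1 change carries straight to that chain (now 11 days).
No other chain overtakes it, so the finish is 11 days.
Change in finish: 11 − 10 = +1 days.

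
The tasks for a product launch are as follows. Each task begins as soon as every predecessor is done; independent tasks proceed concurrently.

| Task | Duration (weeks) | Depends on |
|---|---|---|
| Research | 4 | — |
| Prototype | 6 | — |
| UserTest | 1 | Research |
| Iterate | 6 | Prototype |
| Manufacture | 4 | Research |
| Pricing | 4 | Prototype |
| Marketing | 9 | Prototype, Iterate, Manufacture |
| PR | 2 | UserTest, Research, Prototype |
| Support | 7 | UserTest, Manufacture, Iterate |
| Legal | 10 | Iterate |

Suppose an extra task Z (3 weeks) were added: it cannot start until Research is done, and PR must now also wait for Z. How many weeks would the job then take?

Originally the job takes 22 weeks.
With Z inserted, PR now waits for max(UserTest, Research, Prototype, Z).
New critical path: Prototype→Iterate→Legal = 6+6+10 = 22 ⇒ 22 weeks.

22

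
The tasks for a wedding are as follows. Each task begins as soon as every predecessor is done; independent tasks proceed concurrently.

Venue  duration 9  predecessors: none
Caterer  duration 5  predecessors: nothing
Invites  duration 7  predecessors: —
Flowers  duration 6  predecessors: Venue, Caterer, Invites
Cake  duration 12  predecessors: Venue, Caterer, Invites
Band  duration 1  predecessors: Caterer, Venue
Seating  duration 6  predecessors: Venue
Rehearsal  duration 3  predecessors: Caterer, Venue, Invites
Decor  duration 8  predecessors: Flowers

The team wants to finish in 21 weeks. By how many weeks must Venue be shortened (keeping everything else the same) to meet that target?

Current finish: 23 weeks; target: 21.
Venue is on every critical path, so each week cut from Venue cuts the finish by one (this holds down to a finish of 21).
Need 23 − 21 = 2 weeks off Venue → Venue becomes 7 weeks, finish becomes 21.

2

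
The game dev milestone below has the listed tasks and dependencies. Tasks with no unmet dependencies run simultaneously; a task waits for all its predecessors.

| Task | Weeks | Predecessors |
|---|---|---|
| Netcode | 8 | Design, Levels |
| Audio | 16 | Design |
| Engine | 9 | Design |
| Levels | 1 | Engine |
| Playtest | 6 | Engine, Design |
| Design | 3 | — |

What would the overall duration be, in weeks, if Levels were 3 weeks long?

Critical path before the change: Design→Engine→Levels→Netcode = 3+9+1+8 = 21 giving 21 weeks.
Since Levels is critical, the +2 change carries straight to that chain (now 23 weeks).
The critical path is still Design→Engine→Levels→Netcode; finish is now 23 weeks.

23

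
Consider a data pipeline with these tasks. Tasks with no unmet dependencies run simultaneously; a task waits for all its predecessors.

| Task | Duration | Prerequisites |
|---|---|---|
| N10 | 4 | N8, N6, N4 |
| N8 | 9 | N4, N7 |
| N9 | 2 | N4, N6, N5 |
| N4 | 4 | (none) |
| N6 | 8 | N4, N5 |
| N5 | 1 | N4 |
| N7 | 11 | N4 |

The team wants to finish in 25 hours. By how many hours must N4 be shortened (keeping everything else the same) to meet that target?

3

Current finish: 28 hours; target: 25.
N4 is on every critical path, so each hour cut from N4 cuts the finish by one (this holds down to a finish of 25).
Need 28 − 25 = 3 hours off N4 → N4 becomes 1 hour, finish becomes 25.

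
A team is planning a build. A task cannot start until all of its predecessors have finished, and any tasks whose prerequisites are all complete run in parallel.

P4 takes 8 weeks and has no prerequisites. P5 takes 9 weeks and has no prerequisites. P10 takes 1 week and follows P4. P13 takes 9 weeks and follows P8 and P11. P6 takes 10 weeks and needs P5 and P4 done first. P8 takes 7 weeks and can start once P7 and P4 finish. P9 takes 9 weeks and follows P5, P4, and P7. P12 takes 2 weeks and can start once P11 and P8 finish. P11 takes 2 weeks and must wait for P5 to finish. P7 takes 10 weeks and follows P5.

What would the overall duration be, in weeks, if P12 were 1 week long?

35

As given, the longest chain is P5→P7→P8→P13 = 9+10+7+9 = 35, so the finish is 35 weeks.
P12 is off the critical path — its longest chain is 28 weeks, giving 7 of slack.
No other chain overtakes it, so the finish is 35 weeks.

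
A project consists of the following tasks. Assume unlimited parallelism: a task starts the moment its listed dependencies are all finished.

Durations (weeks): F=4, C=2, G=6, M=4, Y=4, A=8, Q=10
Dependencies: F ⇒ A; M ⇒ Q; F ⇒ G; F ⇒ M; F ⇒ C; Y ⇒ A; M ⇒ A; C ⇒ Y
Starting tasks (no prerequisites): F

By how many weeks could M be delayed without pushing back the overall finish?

0

The longest chain is F→C→Y→A = 4+2+4+8 = 18; overall finish 18 weeks.
The longest chain containing M totals 18 weeks.
So M can slip 8 − 8 = 0 weeks.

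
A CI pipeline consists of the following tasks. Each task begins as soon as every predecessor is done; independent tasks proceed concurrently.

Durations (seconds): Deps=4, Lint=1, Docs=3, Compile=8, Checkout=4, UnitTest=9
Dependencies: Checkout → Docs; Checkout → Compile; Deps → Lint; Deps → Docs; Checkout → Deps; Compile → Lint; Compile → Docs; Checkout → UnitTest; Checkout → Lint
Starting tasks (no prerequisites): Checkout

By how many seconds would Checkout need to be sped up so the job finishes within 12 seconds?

Current finish: 15 seconds; target: 12.
Checkout is on every critical path, so each second cut from Checkout cuts the finish by one (this holds down to a finish of 12).
Need 15 − 12 = 3 seconds off Checkout → Checkout becomes 1 second, finish becomes 12.

3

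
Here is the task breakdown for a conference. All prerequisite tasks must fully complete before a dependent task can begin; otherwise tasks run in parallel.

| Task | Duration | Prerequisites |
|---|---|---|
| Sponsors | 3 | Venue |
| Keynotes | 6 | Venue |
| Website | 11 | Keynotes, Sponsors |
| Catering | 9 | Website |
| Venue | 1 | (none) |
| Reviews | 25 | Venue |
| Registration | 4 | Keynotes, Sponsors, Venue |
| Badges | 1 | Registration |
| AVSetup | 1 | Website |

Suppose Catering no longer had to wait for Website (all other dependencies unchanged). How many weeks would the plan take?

Original critical path: Venue→Keynotes→Website→Catering = 1+6+11+9 = 27 ⇒ 27 weeks.
Without Website→Catering, Catering's earliest start moves from 18 to 0.
After: Venue→Reviews = 1+25 = 26 → 26 weeks.

26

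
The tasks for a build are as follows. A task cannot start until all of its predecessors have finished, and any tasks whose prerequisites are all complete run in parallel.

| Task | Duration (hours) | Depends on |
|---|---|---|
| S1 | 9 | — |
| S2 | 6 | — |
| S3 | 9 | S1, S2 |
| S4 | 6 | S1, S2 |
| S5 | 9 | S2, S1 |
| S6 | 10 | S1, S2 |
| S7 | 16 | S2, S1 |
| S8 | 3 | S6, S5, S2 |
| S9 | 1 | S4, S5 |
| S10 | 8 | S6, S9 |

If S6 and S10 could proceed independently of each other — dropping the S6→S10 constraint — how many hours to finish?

Original critical path: S1→S5→S9→S10 = 9+9+1+8 = 27 ⇒ 27 hours.
Dropping S6→S10 doesn't change S10's earliest start (19); another predecessor still binds.
The longest chain is now S1→S5→S9→S10 = 9+9+1+8 = 27, so the job takes 27 hours.

27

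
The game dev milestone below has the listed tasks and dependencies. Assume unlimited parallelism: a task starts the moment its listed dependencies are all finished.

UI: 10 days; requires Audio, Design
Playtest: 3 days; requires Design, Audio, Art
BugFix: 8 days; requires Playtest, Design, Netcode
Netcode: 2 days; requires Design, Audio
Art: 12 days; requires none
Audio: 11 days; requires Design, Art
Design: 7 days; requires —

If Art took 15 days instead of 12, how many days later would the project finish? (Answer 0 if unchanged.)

Actual critical path: Art→Audio→Playtest→BugFix = 12+11+3+8 = 34 ⇒ 34 days.
Art lies on that path, so at 15 days the path becomes 37 days.
No other chain overtakes it, so the finish is 37 days.
Change in finish: 37 − 34 = +3 days.

3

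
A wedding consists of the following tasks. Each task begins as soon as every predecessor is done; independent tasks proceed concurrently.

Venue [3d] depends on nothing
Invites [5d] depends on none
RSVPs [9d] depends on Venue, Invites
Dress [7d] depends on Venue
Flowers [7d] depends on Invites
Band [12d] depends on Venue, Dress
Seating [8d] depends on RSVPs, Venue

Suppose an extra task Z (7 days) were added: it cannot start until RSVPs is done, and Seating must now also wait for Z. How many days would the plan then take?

29

Originally the plan takes 22 days.
With Z inserted, Seating now waits for max(RSVPs, Venue, Z).
New critical path: Invites→RSVPs→Z→Seating = 5+9+7+8 = 29 ⇒ 29 days.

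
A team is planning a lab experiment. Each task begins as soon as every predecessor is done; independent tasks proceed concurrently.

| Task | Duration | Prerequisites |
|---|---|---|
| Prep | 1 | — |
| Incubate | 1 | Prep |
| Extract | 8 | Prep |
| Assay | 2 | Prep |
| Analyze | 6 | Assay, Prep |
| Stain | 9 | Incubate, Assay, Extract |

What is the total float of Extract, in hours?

Critical path: Prep→Extract→Stain = 1+8+9 = 18, so the finish is 18 hours.
The longest chain containing Extract totals 18 hours.
Float = 18 − 18 = 0.

0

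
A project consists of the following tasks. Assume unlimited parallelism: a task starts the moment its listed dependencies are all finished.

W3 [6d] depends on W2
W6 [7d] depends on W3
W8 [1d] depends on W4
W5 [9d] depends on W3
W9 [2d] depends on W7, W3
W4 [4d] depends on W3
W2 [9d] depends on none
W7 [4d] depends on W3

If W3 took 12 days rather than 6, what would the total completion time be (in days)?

30

As given, the longest chain is W2→W3→W5 = 9+6+9 = 24, so the finish is 24 days.
Since W3 is critical, the +6 change carries straight to that chain (now 30 days).
No other chain overtakes it, so the finish is 30 days.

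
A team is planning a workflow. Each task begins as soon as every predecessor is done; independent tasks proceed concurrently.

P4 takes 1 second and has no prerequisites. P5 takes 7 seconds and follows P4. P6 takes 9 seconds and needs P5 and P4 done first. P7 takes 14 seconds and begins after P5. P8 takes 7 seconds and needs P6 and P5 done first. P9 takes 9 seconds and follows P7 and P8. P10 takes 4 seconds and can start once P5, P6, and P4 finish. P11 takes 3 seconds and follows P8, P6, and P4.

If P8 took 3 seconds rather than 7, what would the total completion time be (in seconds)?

31

As given, the longest chain is P4→P5→P6→P8→P9 = 1+7+9+7+9 = 33, so the finish is 33 seconds.
P8 lies on that path, so at 3 seconds the path becomes 29 seconds.
Now P4→P5→P7→P9 = 1+7+14+9 = 31 is longest, so the finish becomes 31 seconds.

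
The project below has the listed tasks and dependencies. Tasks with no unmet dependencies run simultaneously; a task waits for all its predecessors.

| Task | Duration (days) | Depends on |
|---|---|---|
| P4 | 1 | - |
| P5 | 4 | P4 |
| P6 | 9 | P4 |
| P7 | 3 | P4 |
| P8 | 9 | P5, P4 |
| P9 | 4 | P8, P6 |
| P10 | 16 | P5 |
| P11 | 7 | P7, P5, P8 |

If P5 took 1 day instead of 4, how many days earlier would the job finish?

Baseline: P4→P5→P8→P11 = 1+4+9+7 = 21 → 21 days.
P5 is on the critical path; changing it to 1 makes that path 18 days.
No other chain overtakes it, so the finish is 18 days.
Change in finish: 18 − 21 = -3 days.

3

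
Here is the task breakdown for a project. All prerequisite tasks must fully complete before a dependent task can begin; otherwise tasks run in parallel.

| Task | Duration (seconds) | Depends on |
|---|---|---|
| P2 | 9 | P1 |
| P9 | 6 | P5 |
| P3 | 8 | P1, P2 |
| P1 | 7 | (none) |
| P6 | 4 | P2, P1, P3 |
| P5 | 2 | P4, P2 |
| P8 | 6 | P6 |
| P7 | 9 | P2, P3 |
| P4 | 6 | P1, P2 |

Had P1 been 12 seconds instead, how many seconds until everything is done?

As given, the longest chain is P1→P2→P3→P6→P8 = 7+9+8+4+6 = 34, so the finish is 34 seconds.
Since P1 is critical, the +5 change carries straight to that chain (now 39 seconds).
The critical path is still P1→P2→P3→P6→P8; finish is now 39 seconds.

39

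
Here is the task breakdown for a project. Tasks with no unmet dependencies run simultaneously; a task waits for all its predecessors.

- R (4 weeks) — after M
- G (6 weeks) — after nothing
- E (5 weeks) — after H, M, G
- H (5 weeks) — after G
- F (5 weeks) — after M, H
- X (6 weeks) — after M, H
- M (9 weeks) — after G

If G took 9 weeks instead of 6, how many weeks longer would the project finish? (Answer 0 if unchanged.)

3

As given, the longest chain is G→M→X = 6+9+6 = 21, so the finish is 21 weeks.
Since G is critical, the +3 change carries straight to that chain (now 24 weeks).
That remains the longest chain; total 24 weeks.
Change in finish: 24 − 21 = +3 weeks.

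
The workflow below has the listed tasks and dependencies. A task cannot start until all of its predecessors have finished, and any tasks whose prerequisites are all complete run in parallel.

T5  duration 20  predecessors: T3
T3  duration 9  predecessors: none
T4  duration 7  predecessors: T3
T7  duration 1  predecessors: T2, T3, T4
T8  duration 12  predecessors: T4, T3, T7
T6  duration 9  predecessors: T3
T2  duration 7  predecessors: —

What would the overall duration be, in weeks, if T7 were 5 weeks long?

33

The binding path is T3→T4→T7→T8 = 9+7+1+12 = 29; finish at 29 weeks.
T7 is on the critical path; changing it to 5 makes that path 33 weeks.
No other chain overtakes it, so the finish is 33 weeks.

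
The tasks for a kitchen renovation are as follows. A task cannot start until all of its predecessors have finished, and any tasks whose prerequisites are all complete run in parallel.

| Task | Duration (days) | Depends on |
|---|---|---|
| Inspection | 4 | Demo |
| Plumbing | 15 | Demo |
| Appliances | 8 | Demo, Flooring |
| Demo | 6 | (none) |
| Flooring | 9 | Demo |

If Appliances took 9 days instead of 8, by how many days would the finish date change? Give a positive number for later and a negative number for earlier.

1

Baseline: Demo→Flooring→Appliances = 6+9+8 = 23 → 23 days.
Appliances is on the critical path; changing it to 9 makes that path 24 days.
That remains the longest chain; total 24 days.
Change in finish: 24 − 23 = +1 days.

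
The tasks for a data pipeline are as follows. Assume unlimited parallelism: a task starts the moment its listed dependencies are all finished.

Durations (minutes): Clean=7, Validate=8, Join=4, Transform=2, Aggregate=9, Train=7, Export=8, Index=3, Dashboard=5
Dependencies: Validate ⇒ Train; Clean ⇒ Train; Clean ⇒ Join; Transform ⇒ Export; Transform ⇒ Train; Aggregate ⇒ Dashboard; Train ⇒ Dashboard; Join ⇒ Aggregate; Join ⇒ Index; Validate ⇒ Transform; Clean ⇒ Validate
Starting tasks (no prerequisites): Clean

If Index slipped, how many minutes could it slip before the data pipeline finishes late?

The longest chain is Clean→Validate→Transform→Train→Dashboard = 7+8+2+7+5 = 29; overall finish 29 minutes.
Index finishes as early as 14 and must finish by 29.
So Index can slip 29 − 14 = 15 minutes.

15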